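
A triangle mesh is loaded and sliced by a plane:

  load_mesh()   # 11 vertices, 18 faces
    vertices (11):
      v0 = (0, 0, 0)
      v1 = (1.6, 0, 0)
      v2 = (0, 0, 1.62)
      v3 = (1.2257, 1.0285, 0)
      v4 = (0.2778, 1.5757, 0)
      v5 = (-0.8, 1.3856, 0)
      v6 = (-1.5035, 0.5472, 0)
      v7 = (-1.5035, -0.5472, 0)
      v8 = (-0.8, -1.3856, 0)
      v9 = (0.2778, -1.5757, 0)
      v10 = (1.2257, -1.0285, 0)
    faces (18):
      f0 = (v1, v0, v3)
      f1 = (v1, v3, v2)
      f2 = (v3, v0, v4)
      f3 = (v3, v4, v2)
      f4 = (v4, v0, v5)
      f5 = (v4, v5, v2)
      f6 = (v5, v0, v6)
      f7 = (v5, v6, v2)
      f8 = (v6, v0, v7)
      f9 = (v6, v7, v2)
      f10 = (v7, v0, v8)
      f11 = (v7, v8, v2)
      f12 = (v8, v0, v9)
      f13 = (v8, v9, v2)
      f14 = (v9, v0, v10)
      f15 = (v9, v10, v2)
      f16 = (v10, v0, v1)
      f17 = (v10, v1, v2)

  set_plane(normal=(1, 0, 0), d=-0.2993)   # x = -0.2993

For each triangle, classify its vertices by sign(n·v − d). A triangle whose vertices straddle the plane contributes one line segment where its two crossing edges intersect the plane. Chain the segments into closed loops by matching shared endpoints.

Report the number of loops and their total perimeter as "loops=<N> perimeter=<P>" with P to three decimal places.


Straddling triangles (10 of 18):
  (v4,v0,v5) [++-] → (-0.2993, 0.518388, 0)–(-0.2993, 1.47391, 0)  len=0.9555
  (v4,v5,v2) [+-+] → (-0.2993, 1.47391, 0)–(-0.2993, 0.518388, 1.01392)  len=1.3932
  (v5,v0,v6) [-+-] → (-0.2993, 0.518388, 0)–(-0.2993, 0.10893, 0)  len=0.4095
  (v5,v6,v2) [--+] → (-0.2993, 0.10893, 1.29751)–(-0.2993, 0.518388, 1.01392)  len=0.4981
  (v6,v0,v7) [-+-] → (-0.2993, 0.10893, 0)–(-0.2993, -0.10893, 0)  len=0.2179
  (v6,v7,v2) [--+] → (-0.2993, -0.10893, 1.29751)–(-0.2993, 0.10893, 1.29751)  len=0.2179
  (v7,v0,v8) [-+-] → (-0.2993, -0.10893, 0)–(-0.2993, -0.518388, 0)  len=0.4095
  (v7,v8,v2) [--+] → (-0.2993, -0.518388, 1.01392)–(-0.2993, -0.10893, 1.29751)  len=0.4981
  (v8,v0,v9) [-++] → (-0.2993, -0.518388, 0)–(-0.2993, -1.47391, 0)  len=0.9555
  (v8,v9,v2) [-++] → (-0.2993, -1.47391, 0)–(-0.2993, -0.518388, 1.01392)  len=1.3932

Chained into 1 loop(s):
  loop 1: 10 segments, perimeter = 6.9483
Total perimeter = 6.948

loops=1 perimeter=6.948


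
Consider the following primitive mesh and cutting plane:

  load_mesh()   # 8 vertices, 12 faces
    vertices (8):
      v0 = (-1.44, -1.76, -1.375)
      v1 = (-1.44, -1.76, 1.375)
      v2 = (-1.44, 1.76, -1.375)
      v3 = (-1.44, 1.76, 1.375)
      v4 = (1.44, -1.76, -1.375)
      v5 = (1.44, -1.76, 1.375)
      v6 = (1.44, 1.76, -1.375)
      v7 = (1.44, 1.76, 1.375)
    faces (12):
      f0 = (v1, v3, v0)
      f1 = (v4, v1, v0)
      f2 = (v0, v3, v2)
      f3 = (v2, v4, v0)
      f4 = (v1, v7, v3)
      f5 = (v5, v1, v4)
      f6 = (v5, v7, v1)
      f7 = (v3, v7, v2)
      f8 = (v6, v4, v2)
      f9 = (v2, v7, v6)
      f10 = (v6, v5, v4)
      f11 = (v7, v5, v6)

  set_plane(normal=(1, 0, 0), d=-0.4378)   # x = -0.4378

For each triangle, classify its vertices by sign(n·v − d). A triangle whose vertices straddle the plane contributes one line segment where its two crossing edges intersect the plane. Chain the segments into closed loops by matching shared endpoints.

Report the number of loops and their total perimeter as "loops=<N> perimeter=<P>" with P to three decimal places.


Straddling triangles (8 of 12):
  (v4,v1,v0) [+--] → (-0.4378, -1.76, 0.418038)–(-0.4378, -1.76, -1.375)  len=1.7930
  (v2,v4,v0) [-+-] → (-0.4378, 0.535089, -1.375)–(-0.4378, -1.76, -1.375)  len=2.2951
  (v1,v7,v3) [-+-] → (-0.4378, -0.535089, 1.375)–(-0.4378, 1.76, 1.375)  len=2.2951
  (v5,v1,v4) [+-+] → (-0.4378, -1.76, 1.375)–(-0.4378, -1.76, 0.418038)  len=0.9570
  (v5,v7,v1) [++-] → (-0.4378, -0.535089, 1.375)–(-0.4378, -1.76, 1.375)  len=1.2249
  (v3,v7,v2) [-+-] → (-0.4378, 1.76, 1.375)–(-0.4378, 1.76, -0.418038)  len=1.7930
  (v6,v4,v2) [++-] → (-0.4378, 0.535089, -1.375)–(-0.4378, 1.76, -1.375)  len=1.2249
  (v2,v7,v6) [-++] → (-0.4378, 1.76, -0.418038)–(-0.4378, 1.76, -1.375)  len=0.9570

Chained into 1 loop(s):
  loop 1: 8 segments, perimeter = 12.5400
Total perimeter = 12.540

loops=1 perimeter=12.540


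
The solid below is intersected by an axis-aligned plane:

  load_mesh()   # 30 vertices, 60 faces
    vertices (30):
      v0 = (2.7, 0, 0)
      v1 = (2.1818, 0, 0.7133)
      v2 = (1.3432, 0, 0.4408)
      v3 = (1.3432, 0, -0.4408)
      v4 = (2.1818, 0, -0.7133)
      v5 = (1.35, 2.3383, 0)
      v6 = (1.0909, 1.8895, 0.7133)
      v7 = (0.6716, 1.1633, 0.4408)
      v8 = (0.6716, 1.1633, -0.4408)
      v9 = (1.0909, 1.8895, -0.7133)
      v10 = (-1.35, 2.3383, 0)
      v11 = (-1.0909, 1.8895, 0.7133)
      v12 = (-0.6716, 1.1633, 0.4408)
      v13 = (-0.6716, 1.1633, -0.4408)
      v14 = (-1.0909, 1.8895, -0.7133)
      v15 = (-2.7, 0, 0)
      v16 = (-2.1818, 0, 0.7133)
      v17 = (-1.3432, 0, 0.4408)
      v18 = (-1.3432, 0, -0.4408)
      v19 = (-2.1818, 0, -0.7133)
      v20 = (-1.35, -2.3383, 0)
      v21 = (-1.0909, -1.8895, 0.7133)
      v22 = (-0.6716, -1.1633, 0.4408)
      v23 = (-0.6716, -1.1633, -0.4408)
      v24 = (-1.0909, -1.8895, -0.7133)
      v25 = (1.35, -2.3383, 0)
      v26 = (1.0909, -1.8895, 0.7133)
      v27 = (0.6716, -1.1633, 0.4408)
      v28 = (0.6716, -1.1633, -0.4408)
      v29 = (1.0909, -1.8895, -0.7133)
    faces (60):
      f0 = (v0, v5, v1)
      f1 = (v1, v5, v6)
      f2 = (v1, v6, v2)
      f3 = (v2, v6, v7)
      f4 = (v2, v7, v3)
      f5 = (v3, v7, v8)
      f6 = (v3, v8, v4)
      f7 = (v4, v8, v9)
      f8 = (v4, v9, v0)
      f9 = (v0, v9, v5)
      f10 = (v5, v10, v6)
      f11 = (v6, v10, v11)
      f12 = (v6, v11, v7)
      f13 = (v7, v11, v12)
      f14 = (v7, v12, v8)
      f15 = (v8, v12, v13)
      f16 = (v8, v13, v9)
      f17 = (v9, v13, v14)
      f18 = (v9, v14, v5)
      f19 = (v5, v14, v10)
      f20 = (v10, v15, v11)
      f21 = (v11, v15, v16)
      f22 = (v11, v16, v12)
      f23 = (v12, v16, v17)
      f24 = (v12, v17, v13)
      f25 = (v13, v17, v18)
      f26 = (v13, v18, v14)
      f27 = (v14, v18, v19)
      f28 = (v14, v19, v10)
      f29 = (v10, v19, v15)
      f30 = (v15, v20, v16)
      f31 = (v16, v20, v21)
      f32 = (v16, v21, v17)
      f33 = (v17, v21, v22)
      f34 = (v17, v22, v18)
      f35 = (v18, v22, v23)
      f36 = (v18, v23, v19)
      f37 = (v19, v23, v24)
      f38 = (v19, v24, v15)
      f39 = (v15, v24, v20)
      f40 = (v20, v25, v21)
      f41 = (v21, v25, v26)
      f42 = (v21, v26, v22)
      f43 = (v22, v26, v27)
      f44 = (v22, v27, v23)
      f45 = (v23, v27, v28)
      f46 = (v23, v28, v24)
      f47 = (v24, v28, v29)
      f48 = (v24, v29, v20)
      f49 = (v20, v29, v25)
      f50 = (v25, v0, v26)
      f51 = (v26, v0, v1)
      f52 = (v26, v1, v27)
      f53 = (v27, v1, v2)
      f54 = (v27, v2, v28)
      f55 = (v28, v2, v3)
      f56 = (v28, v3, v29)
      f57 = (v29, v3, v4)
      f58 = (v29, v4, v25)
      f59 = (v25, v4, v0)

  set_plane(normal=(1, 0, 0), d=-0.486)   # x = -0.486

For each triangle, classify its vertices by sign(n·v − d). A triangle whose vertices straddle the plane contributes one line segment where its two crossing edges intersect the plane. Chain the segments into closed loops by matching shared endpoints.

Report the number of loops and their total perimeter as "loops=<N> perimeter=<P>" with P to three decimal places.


loops=2 perimeter=8.237

Straddling triangles (20 of 60):
  (v5,v10,v6) [+-+] → (-0.486, 2.3383, 0)–(-0.486, 2.17944, 0.252485)  len=0.2983
  (v6,v10,v11) [+--] → (-0.486, 2.17944, 0.252485)–(-0.486, 1.8895, 0.7133)  len=0.5444
  (v6,v11,v7) [+-+] → (-0.486, 1.8895, 0.7133)–(-0.486, 1.64026, 0.619776)  len=0.2662
  (v7,v11,v12) [+--] → (-0.486, 1.64026, 0.619776)–(-0.486, 1.1633, 0.4408)  len=0.5094
  (v7,v12,v8) [+-+] → (-0.486, 1.1633, 0.4408)–(-0.486, 1.1633, 0.318983)  len=0.1218
  (v8,v12,v13) [+--] → (-0.486, 1.1633, 0.318983)–(-0.486, 1.1633, -0.4408)  len=0.7598
  (v8,v13,v9) [+-+] → (-0.486, 1.1633, -0.4408)–(-0.486, 1.23977, -0.469496)  len=0.0817
  (v9,v13,v14) [+--] → (-0.486, 1.23977, -0.469496)–(-0.486, 1.8895, -0.7133)  len=0.6940
  (v9,v14,v5) [+-+] → (-0.486, 1.8895, -0.7133)–(-0.486, 2.00072, -0.536531)  len=0.2088
  (v5,v14,v10) [+--] → (-0.486, 2.00072, -0.536531)–(-0.486, 2.3383, 0)  len=0.6339
  (v20,v25,v21) [-+-] → (-0.486, -2.3383, 0)–(-0.486, -2.00072, 0.536531)  len=0.6339
  (v21,v25,v26) [-++] → (-0.486, -2.00072, 0.536531)–(-0.486, -1.8895, 0.7133)  len=0.2088
  (v21,v26,v22) [-+-] → (-0.486, -1.8895, 0.7133)–(-0.486, -1.23977, 0.469496)  len=0.6940
  (v22,v26,v27) [-++] → (-0.486, -1.23977, 0.469496)–(-0.486, -1.1633, 0.4408)  len=0.0817
  (v22,v27,v23) [-+-] → (-0.486, -1.1633, 0.4408)–(-0.486, -1.1633, -0.318983)  len=0.7598
  (v23,v27,v28) [-++] → (-0.486, -1.1633, -0.318983)–(-0.486, -1.1633, -0.4408)  len=0.1218
  (v23,v28,v24) [-+-] → (-0.486, -1.1633, -0.4408)–(-0.486, -1.64026, -0.619776)  len=0.5094
  (v24,v28,v29) [-++] → (-0.486, -1.64026, -0.619776)–(-0.486, -1.8895, -0.7133)  len=0.2662
  (v24,v29,v20) [-+-] → (-0.486, -1.8895, -0.7133)–(-0.486, -2.17944, -0.252485)  len=0.5444
  (v20,v29,v25) [-++] → (-0.486, -2.17944, -0.252485)–(-0.486, -2.3383, 0)  len=0.2983

Chained into 2 loop(s):
  loop 1: 10 segments, perimeter = 4.1184
  loop 2: 10 segments, perimeter = 4.1184
Total perimeter = 8.237


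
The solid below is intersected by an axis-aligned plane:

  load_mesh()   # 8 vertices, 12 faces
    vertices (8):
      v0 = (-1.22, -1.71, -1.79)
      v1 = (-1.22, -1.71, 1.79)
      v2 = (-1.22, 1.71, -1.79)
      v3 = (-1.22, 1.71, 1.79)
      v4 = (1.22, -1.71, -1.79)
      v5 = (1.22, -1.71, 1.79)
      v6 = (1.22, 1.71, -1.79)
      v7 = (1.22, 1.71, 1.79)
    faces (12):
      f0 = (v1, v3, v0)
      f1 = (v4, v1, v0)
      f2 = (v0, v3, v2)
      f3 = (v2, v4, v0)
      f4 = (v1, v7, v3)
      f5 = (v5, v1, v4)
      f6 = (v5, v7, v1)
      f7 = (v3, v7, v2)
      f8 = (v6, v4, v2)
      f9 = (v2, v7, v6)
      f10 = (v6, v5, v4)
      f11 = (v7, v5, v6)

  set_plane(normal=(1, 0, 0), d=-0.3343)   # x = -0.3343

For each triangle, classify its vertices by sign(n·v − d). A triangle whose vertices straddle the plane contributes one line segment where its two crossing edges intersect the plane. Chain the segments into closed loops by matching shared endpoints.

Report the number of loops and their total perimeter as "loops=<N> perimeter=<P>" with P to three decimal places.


loops=1 perimeter=14.000

Straddling triangles (8 of 12):
  (v4,v1,v0) [+--] → (-0.3343, -1.71, 0.490489)–(-0.3343, -1.71, -1.79)  len=2.2805
  (v2,v4,v0) [-+-] → (-0.3343, 0.468568, -1.79)–(-0.3343, -1.71, -1.79)  len=2.1786
  (v1,v7,v3) [-+-] → (-0.3343, -0.468568, 1.79)–(-0.3343, 1.71, 1.79)  len=2.1786
  (v5,v1,v4) [+-+] → (-0.3343, -1.71, 1.79)–(-0.3343, -1.71, 0.490489)  len=1.2995
  (v5,v7,v1) [++-] → (-0.3343, -0.468568, 1.79)–(-0.3343, -1.71, 1.79)  len=1.2414
  (v3,v7,v2) [-+-] → (-0.3343, 1.71, 1.79)–(-0.3343, 1.71, -0.490489)  len=2.2805
  (v6,v4,v2) [++-] → (-0.3343, 0.468568, -1.79)–(-0.3343, 1.71, -1.79)  len=1.2414
  (v2,v7,v6) [-++] → (-0.3343, 1.71, -0.490489)–(-0.3343, 1.71, -1.79)  len=1.2995

Chained into 1 loop(s):
  loop 1: 8 segments, perimeter = 14.0000
Total perimeter = 14.000


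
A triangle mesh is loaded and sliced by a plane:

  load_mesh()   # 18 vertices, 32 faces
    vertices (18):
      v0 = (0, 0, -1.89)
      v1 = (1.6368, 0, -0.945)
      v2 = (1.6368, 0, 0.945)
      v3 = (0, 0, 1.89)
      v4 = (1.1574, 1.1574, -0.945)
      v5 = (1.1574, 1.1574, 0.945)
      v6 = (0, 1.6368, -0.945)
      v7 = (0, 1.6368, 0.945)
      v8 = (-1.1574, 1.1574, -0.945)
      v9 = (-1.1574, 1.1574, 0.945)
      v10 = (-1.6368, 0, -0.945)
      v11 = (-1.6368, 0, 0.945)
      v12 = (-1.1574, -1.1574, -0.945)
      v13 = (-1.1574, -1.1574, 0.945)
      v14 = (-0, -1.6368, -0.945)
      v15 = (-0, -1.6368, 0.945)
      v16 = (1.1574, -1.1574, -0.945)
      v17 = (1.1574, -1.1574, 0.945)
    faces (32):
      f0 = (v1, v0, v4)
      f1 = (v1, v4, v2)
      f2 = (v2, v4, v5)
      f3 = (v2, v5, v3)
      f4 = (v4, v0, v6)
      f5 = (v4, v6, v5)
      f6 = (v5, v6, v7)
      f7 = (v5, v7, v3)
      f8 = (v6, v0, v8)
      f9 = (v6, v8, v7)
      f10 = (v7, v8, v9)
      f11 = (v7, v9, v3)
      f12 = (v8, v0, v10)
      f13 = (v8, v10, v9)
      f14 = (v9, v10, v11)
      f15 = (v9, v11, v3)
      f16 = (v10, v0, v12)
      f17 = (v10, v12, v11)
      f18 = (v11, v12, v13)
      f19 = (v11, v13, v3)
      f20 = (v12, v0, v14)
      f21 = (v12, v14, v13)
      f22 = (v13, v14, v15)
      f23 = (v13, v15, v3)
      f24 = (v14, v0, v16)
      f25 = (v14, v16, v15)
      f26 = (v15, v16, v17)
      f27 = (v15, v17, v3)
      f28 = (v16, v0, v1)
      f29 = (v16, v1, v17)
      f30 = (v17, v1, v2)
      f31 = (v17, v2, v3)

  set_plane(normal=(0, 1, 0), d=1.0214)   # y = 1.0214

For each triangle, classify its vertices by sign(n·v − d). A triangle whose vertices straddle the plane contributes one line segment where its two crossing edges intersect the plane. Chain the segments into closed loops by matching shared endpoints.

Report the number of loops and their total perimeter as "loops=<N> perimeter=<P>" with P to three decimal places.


Straddling triangles (12 of 32):
  (v1,v0,v4) [--+] → (1.0214, 1.0214, -1.05604)–(1.21373, 1.0214, -0.945)  len=0.2221
  (v1,v4,v2) [-+-] → (1.21373, 1.0214, -0.945)–(1.21373, 1.0214, -0.722916)  len=0.2221
  (v2,v4,v5) [-++] → (1.21373, 1.0214, -0.722916)–(1.21373, 1.0214, 0.945)  len=1.6679
  (v2,v5,v3) [-+-] → (1.21373, 1.0214, 0.945)–(1.0214, 1.0214, 1.05604)  len=0.2221
  (v4,v0,v6) [+-+] → (1.0214, 1.0214, -1.05604)–(0, 1.0214, -1.3003)  len=1.0502
  (v5,v7,v3) [++-] → (0, 1.0214, 1.3003)–(1.0214, 1.0214, 1.05604)  len=1.0502
  (v6,v0,v8) [+-+] → (0, 1.0214, -1.3003)–(-1.0214, 1.0214, -1.05604)  len=1.0502
  (v7,v9,v3) [++-] → (-1.0214, 1.0214, 1.05604)–(0, 1.0214, 1.3003)  len=1.0502
  (v8,v0,v10) [+--] → (-1.0214, 1.0214, -1.05604)–(-1.21373, 1.0214, -0.945)  len=0.2221
  (v8,v10,v9) [+-+] → (-1.21373, 1.0214, -0.945)–(-1.21373, 1.0214, 0.722916)  len=1.6679
  (v9,v10,v11) [+--] → (-1.21373, 1.0214, 0.722916)–(-1.21373, 1.0214, 0.945)  len=0.2221
  (v9,v11,v3) [+--] → (-1.21373, 1.0214, 0.945)–(-1.0214, 1.0214, 1.05604)  len=0.2221

Chained into 1 loop(s):
  loop 1: 12 segments, perimeter = 8.8691
Total perimeter = 8.869

loops=1 perimeter=8.869


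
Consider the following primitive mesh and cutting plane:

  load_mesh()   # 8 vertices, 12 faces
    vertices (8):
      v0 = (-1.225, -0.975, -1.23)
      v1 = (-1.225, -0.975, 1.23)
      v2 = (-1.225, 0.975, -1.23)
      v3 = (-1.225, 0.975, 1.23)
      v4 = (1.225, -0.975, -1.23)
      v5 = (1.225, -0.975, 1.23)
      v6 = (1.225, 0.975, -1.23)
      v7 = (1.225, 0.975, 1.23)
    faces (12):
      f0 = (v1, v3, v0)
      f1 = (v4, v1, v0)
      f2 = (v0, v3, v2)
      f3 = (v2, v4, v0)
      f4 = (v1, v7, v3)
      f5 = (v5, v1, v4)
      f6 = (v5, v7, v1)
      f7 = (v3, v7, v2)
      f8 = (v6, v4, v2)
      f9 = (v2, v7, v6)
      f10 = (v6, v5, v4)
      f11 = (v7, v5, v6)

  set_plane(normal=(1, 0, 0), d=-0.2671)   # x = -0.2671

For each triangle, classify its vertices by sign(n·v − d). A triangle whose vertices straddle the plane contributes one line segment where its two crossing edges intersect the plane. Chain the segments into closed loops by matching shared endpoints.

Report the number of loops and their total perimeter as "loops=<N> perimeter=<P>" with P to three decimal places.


Straddling triangles (8 of 12):
  (v4,v1,v0) [+--] → (-0.2671, -0.975, 0.26819)–(-0.2671, -0.975, -1.23)  len=1.4982
  (v2,v4,v0) [-+-] → (-0.2671, 0.21259, -1.23)–(-0.2671, -0.975, -1.23)  len=1.1876
  (v1,v7,v3) [-+-] → (-0.2671, -0.21259, 1.23)–(-0.2671, 0.975, 1.23)  len=1.1876
  (v5,v1,v4) [+-+] → (-0.2671, -0.975, 1.23)–(-0.2671, -0.975, 0.26819)  len=0.9618
  (v5,v7,v1) [++-] → (-0.2671, -0.21259, 1.23)–(-0.2671, -0.975, 1.23)  len=0.7624
  (v3,v7,v2) [-+-] → (-0.2671, 0.975, 1.23)–(-0.2671, 0.975, -0.26819)  len=1.4982
  (v6,v4,v2) [++-] → (-0.2671, 0.21259, -1.23)–(-0.2671, 0.975, -1.23)  len=0.7624
  (v2,v7,v6) [-++] → (-0.2671, 0.975, -0.26819)–(-0.2671, 0.975, -1.23)  len=0.9618

Chained into 1 loop(s):
  loop 1: 8 segments, perimeter = 8.8200
Total perimeter = 8.820

loops=1 perimeter=8.820


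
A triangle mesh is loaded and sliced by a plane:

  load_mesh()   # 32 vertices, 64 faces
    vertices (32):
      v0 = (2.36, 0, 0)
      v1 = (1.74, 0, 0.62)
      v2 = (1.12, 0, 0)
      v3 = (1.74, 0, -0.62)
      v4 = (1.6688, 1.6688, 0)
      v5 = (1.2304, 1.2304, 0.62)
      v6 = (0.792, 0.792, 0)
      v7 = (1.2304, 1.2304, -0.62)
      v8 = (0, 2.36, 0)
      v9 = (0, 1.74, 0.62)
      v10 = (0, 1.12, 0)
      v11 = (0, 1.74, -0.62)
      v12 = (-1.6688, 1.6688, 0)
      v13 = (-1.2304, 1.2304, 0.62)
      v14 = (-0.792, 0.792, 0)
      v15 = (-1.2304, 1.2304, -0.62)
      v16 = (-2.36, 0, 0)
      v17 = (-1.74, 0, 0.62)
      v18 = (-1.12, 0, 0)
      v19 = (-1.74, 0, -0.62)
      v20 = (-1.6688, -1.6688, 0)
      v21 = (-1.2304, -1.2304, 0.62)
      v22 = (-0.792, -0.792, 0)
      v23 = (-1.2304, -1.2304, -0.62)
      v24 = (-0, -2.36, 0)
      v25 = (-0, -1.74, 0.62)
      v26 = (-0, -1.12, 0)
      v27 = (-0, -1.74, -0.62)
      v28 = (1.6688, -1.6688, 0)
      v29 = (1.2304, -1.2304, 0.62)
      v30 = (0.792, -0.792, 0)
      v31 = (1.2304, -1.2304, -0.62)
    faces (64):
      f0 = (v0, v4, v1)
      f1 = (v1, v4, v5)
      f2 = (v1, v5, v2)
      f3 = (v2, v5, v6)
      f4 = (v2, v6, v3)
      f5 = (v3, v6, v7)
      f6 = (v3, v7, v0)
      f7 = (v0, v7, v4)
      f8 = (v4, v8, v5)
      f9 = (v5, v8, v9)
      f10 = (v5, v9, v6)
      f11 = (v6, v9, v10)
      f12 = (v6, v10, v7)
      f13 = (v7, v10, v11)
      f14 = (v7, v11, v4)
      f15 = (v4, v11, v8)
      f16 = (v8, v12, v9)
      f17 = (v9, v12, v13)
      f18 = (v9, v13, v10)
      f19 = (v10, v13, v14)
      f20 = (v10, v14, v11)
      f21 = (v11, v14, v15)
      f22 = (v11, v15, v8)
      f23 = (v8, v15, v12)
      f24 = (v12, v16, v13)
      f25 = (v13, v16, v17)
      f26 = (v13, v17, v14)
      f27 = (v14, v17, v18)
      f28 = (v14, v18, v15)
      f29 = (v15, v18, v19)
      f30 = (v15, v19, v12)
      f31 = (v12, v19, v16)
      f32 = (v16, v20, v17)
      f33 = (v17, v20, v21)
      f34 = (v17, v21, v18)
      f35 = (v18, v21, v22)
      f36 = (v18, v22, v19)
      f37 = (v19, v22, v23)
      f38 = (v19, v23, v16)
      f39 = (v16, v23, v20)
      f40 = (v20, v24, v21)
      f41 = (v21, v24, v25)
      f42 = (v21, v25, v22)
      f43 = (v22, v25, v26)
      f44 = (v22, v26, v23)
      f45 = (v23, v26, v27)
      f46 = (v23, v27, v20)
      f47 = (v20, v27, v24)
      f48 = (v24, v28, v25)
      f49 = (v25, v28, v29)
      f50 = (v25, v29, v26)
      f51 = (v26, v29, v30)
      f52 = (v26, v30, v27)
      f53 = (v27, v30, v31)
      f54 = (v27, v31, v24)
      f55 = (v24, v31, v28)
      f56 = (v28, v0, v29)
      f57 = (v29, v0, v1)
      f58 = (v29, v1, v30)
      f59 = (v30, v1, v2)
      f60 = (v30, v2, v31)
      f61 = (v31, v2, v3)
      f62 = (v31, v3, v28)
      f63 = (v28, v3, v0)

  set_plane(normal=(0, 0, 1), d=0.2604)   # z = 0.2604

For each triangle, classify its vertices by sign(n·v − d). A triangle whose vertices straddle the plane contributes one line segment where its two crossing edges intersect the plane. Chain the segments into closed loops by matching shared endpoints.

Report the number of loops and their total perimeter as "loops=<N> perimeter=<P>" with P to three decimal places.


Straddling triangles (32 of 64):
  (v0,v4,v1) [--+] → (1.6987, 0.967904, 0.2604)–(2.0996, 0, 0.2604)  len=1.0476
  (v1,v4,v5) [+-+] → (1.6987, 0.967904, 0.2604)–(1.48467, 1.48467, 0.2604)  len=0.5593
  (v1,v5,v2) [++-] → (1.16637, 0.516768, 0.2604)–(1.3804, 0, 0.2604)  len=0.5593
  (v2,v5,v6) [-+-] → (1.16637, 0.516768, 0.2604)–(0.976128, 0.976128, 0.2604)  len=0.4972
  (v4,v8,v5) [--+] → (0.516768, 1.88557, 0.2604)–(1.48467, 1.48467, 0.2604)  len=1.0476
  (v5,v8,v9) [+-+] → (0.516768, 1.88557, 0.2604)–(0, 2.0996, 0.2604)  len=0.5593
  (v5,v9,v6) [++-] → (0.45936, 1.19016, 0.2604)–(0.976128, 0.976128, 0.2604)  len=0.5593
  (v6,v9,v10) [-+-] → (0.45936, 1.19016, 0.2604)–(0, 1.3804, 0.2604)  len=0.4972
  (v8,v12,v9) [--+] → (-0.967904, 1.6987, 0.2604)–(0, 2.0996, 0.2604)  len=1.0476
  (v9,v12,v13) [+-+] → (-0.967904, 1.6987, 0.2604)–(-1.48467, 1.48467, 0.2604)  len=0.5593
  (v9,v13,v10) [++-] → (-0.516768, 1.16637, 0.2604)–(0, 1.3804, 0.2604)  len=0.5593
  (v10,v13,v14) [-+-] → (-0.516768, 1.16637, 0.2604)–(-0.976128, 0.976128, 0.2604)  len=0.4972
  (v12,v16,v13) [--+] → (-1.88557, 0.516768, 0.2604)–(-1.48467, 1.48467, 0.2604)  len=1.0476
  (v13,v16,v17) [+-+] → (-1.88557, 0.516768, 0.2604)–(-2.0996, 0, 0.2604)  len=0.5593
  (v13,v17,v14) [++-] → (-1.19016, 0.45936, 0.2604)–(-0.976128, 0.976128, 0.2604)  len=0.5593
  (v14,v17,v18) [-+-] → (-1.19016, 0.45936, 0.2604)–(-1.3804, 0, 0.2604)  len=0.4972
  (v16,v20,v17) [--+] → (-1.6987, -0.967904, 0.2604)–(-2.0996, 0, 0.2604)  len=1.0476
  (v17,v20,v21) [+-+] → (-1.6987, -0.967904, 0.2604)–(-1.48467, -1.48467, 0.2604)  len=0.5593
  (v17,v21,v18) [++-] → (-1.16637, -0.516768, 0.2604)–(-1.3804, 0, 0.2604)  len=0.5593
  (v18,v21,v22) [-+-] → (-1.16637, -0.516768, 0.2604)–(-0.976128, -0.976128, 0.2604)  len=0.4972
  (v20,v24,v21) [--+] → (-0.516768, -1.88557, 0.2604)–(-1.48467, -1.48467, 0.2604)  len=1.0476
  (v21,v24,v25) [+-+] → (-0.516768, -1.88557, 0.2604)–(0, -2.0996, 0.2604)  len=0.5593
  (v21,v25,v22) [++-] → (-0.45936, -1.19016, 0.2604)–(-0.976128, -0.976128, 0.2604)  len=0.5593
  (v22,v25,v26) [-+-] → (-0.45936, -1.19016, 0.2604)–(0, -1.3804, 0.2604)  len=0.4972
  (v24,v28,v25) [--+] → (0.967904, -1.6987, 0.2604)–(0, -2.0996, 0.2604)  len=1.0476
  (v25,v28,v29) [+-+] → (0.967904, -1.6987, 0.2604)–(1.48467, -1.48467, 0.2604)  len=0.5593
  (v25,v29,v26) [++-] → (0.516768, -1.16637, 0.2604)–(0, -1.3804, 0.2604)  len=0.5593
  (v26,v29,v30) [-+-] → (0.516768, -1.16637, 0.2604)–(0.976128, -0.976128, 0.2604)  len=0.4972
  (v28,v0,v29) [--+] → (1.88557, -0.516768, 0.2604)–(1.48467, -1.48467, 0.2604)  len=1.0476
  (v29,v0,v1) [+-+] → (1.88557, -0.516768, 0.2604)–(2.0996, 0, 0.2604)  len=0.5593
  (v29,v1,v30) [++-] → (1.19016, -0.45936, 0.2604)–(0.976128, -0.976128, 0.2604)  len=0.5593
  (v30,v1,v2) [-+-] → (1.19016, -0.45936, 0.2604)–(1.3804, 0, 0.2604)  len=0.4972

Chained into 2 loop(s):
  loop 1: 16 segments, perimeter = 12.8558
  loop 2: 16 segments, perimeter = 8.4523
Total perimeter = 21.308

loops=2 perimeter=21.308


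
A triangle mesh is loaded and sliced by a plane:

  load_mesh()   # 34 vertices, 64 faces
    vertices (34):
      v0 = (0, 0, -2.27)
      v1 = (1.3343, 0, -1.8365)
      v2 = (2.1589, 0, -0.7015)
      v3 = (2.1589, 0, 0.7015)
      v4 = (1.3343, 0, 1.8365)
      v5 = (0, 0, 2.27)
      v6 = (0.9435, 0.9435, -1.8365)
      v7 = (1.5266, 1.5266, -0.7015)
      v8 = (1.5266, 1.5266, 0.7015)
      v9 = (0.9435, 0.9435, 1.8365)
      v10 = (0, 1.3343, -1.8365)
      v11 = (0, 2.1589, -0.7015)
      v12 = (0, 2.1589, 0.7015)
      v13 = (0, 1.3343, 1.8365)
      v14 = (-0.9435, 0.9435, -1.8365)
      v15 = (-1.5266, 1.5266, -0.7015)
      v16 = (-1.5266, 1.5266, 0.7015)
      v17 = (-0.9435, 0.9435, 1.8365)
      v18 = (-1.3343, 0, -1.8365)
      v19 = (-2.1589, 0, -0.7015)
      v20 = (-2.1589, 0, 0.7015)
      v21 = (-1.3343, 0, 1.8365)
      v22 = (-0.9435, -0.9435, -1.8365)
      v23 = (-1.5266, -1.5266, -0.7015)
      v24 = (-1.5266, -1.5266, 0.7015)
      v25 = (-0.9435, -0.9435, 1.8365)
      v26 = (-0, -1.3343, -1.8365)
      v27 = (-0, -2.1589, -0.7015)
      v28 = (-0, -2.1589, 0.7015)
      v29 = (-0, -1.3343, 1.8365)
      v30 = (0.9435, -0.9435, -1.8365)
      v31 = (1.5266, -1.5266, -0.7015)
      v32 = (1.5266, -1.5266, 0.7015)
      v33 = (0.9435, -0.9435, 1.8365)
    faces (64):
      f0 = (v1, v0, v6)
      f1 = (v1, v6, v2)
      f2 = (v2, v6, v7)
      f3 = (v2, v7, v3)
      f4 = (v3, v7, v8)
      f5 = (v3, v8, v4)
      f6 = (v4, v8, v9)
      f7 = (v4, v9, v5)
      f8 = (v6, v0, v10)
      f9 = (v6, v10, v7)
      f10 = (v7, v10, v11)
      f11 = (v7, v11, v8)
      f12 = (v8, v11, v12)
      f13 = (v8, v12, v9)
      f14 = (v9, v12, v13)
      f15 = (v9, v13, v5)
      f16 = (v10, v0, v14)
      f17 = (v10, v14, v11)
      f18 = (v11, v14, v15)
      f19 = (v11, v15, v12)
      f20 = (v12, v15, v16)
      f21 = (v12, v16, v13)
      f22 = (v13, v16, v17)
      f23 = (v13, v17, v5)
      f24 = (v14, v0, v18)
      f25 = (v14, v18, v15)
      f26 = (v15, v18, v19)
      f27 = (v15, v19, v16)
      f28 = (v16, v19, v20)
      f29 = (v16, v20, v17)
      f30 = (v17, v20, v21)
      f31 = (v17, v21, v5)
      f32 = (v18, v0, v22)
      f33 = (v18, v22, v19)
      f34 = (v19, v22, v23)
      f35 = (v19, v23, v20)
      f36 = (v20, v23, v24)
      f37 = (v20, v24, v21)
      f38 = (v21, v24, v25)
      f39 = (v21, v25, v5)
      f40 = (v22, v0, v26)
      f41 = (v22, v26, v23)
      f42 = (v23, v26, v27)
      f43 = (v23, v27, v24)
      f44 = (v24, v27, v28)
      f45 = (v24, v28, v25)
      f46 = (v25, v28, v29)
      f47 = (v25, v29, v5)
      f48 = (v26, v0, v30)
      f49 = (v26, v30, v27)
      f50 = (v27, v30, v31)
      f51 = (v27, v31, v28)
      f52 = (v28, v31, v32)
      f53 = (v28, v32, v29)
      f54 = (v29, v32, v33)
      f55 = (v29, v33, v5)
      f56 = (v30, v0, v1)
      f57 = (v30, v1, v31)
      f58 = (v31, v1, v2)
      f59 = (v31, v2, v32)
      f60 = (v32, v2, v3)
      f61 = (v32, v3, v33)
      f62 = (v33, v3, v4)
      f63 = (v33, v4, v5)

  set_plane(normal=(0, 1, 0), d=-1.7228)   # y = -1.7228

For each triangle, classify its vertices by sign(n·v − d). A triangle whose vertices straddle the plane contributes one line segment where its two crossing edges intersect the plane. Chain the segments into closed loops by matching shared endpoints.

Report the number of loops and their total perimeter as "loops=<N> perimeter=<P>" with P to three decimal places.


loops=1 perimeter=7.654

Straddling triangles (10 of 64):
  (v23,v26,v27) [++-] → (0, -1.7228, -1.30176)–(-1.0529, -1.7228, -0.7015)  len=1.2120
  (v23,v27,v24) [+-+] → (-1.0529, -1.7228, -0.7015)–(-1.0529, -1.7228, 0.266155)  len=0.9677
  (v24,v27,v28) [+--] → (-1.0529, -1.7228, 0.266155)–(-1.0529, -1.7228, 0.7015)  len=0.4353
  (v24,v28,v25) [+-+] → (-1.0529, -1.7228, 0.7015)–(-0.338539, -1.7228, 1.10875)  len=0.8223
  (v25,v28,v29) [+-+] → (-0.338539, -1.7228, 1.10875)–(0, -1.7228, 1.30176)  len=0.3897
  (v26,v30,v27) [++-] → (0.338539, -1.7228, -1.10875)–(0, -1.7228, -1.30176)  len=0.3897
  (v27,v30,v31) [-++] → (0.338539, -1.7228, -1.10875)–(1.0529, -1.7228, -0.7015)  len=0.8223
  (v27,v31,v28) [-+-] → (1.0529, -1.7228, -0.7015)–(1.0529, -1.7228, -0.266155)  len=0.4353
  (v28,v31,v32) [-++] → (1.0529, -1.7228, -0.266155)–(1.0529, -1.7228, 0.7015)  len=0.9677
  (v28,v32,v29) [-++] → (1.0529, -1.7228, 0.7015)–(0, -1.7228, 1.30176)  len=1.2120

Chained into 1 loop(s):
  loop 1: 10 segments, perimeter = 7.6540
Total perimeter = 7.654


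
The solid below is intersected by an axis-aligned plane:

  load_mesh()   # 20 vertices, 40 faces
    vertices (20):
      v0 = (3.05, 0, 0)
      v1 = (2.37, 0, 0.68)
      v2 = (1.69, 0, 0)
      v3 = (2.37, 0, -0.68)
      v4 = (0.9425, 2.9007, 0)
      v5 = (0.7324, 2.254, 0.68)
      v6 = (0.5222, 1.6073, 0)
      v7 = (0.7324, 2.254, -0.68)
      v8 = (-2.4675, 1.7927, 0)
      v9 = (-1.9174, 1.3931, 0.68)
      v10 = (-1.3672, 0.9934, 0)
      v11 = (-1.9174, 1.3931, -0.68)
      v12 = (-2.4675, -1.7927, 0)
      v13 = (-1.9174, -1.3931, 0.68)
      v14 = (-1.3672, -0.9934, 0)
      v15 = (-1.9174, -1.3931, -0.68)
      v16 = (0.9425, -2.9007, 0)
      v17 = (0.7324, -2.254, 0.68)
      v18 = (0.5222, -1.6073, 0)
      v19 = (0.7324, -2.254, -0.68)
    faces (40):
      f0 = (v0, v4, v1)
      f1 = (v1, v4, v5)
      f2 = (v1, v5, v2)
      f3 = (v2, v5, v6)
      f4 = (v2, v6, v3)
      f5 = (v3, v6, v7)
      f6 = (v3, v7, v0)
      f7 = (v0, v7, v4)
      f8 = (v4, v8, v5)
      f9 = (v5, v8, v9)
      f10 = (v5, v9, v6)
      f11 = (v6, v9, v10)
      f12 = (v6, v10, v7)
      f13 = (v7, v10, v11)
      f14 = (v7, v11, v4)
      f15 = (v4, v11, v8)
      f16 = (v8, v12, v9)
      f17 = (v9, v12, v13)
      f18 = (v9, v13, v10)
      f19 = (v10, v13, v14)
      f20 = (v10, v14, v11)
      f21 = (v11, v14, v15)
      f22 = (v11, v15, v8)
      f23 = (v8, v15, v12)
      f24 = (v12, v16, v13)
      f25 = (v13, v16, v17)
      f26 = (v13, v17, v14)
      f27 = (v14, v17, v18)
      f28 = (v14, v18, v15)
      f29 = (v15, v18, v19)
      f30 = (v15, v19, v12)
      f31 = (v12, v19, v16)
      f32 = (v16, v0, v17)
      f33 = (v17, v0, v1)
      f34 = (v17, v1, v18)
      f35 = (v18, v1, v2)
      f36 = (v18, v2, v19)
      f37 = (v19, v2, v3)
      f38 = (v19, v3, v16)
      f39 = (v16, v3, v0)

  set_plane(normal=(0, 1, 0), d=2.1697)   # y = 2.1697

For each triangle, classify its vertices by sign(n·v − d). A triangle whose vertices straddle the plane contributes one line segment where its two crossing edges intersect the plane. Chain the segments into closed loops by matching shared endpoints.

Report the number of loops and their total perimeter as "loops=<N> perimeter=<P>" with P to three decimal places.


loops=1 perimeter=6.482

Straddling triangles (14 of 40):
  (v0,v4,v1) [-+-] → (1.47361, 2.1697, 0)–(1.30224, 2.1697, 0.171366)  len=0.2423
  (v1,v4,v5) [-++] → (1.30224, 2.1697, 0.171366)–(0.793647, 2.1697, 0.68)  len=0.7193
  (v1,v5,v2) [-+-] → (0.793647, 2.1697, 0.68)–(0.768214, 2.1697, 0.654568)  len=0.0360
  (v2,v5,v6) [-+-] → (0.768214, 2.1697, 0.654568)–(0.705, 2.1697, 0.591359)  len=0.0894
  (v3,v6,v7) [--+] → (0.705, 2.1697, -0.591359)–(0.793647, 2.1697, -0.68)  len=0.1254
  (v3,v7,v0) [-+-] → (0.793647, 2.1697, -0.68)–(0.819079, 2.1697, -0.654568)  len=0.0360
  (v0,v7,v4) [-++] → (0.819079, 2.1697, -0.654568)–(1.47361, 2.1697, 0)  len=0.9257
  (v4,v8,v5) [+-+] → (-1.30724, 2.1697, 0)–(0.147636, 2.1697, 0.555734)  len=1.5574
  (v5,v8,v9) [+--] → (0.147636, 2.1697, 0.555734)–(0.47293, 2.1697, 0.68)  len=0.3482
  (v5,v9,v6) [+--] → (0.47293, 2.1697, 0.68)–(0.705, 2.1697, 0.591359)  len=0.2484
  (v6,v10,v7) [--+] → (0.591994, 2.1697, -0.634526)–(0.705, 2.1697, -0.591359)  len=0.1210
  (v7,v10,v11) [+--] → (0.591994, 2.1697, -0.634526)–(0.47293, 2.1697, -0.68)  len=0.1275
  (v7,v11,v4) [+-+] → (0.47293, 2.1697, -0.68)–(-0.444199, 2.1697, -0.329716)  len=0.9817
  (v4,v11,v8) [+--] → (-0.444199, 2.1697, -0.329716)–(-1.30724, 2.1697, 0)  len=0.9239

Chained into 1 loop(s):
  loop 1: 14 segments, perimeter = 6.4821
Total perimeter = 6.482


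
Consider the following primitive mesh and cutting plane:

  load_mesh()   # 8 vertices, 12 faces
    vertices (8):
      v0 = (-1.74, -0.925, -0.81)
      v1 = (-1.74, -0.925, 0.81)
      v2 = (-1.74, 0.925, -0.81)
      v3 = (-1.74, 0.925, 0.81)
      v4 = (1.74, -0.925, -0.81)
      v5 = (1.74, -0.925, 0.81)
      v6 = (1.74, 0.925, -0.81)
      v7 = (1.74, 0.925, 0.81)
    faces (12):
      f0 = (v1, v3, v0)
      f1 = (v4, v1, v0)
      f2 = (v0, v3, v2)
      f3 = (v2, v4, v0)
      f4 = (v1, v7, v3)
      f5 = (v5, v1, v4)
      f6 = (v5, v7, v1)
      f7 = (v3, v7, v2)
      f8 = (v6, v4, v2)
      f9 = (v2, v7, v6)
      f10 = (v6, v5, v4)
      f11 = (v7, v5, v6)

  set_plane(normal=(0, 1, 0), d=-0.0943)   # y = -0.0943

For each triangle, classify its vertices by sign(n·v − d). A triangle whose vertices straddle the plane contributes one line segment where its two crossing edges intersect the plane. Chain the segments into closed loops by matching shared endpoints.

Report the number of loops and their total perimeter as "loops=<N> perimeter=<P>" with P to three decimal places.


Straddling triangles (8 of 12):
  (v1,v3,v0) [-+-] → (-1.74, -0.0943, 0.81)–(-1.74, -0.0943, -0.0825762)  len=0.8926
  (v0,v3,v2) [-++] → (-1.74, -0.0943, -0.0825762)–(-1.74, -0.0943, -0.81)  len=0.7274
  (v2,v4,v0) [+--] → (0.177386, -0.0943, -0.81)–(-1.74, -0.0943, -0.81)  len=1.9174
  (v1,v7,v3) [-++] → (-0.177386, -0.0943, 0.81)–(-1.74, -0.0943, 0.81)  len=1.5626
  (v5,v7,v1) [-+-] → (1.74, -0.0943, 0.81)–(-0.177386, -0.0943, 0.81)  len=1.9174
  (v6,v4,v2) [+-+] → (1.74, -0.0943, -0.81)–(0.177386, -0.0943, -0.81)  len=1.5626
  (v6,v5,v4) [+--] → (1.74, -0.0943, 0.0825762)–(1.74, -0.0943, -0.81)  len=0.8926
  (v7,v5,v6) [+-+] → (1.74, -0.0943, 0.81)–(1.74, -0.0943, 0.0825762)  len=0.7274

Chained into 1 loop(s):
  loop 1: 8 segments, perimeter = 10.2000
Total perimeter = 10.200

loops=1 perimeter=10.200


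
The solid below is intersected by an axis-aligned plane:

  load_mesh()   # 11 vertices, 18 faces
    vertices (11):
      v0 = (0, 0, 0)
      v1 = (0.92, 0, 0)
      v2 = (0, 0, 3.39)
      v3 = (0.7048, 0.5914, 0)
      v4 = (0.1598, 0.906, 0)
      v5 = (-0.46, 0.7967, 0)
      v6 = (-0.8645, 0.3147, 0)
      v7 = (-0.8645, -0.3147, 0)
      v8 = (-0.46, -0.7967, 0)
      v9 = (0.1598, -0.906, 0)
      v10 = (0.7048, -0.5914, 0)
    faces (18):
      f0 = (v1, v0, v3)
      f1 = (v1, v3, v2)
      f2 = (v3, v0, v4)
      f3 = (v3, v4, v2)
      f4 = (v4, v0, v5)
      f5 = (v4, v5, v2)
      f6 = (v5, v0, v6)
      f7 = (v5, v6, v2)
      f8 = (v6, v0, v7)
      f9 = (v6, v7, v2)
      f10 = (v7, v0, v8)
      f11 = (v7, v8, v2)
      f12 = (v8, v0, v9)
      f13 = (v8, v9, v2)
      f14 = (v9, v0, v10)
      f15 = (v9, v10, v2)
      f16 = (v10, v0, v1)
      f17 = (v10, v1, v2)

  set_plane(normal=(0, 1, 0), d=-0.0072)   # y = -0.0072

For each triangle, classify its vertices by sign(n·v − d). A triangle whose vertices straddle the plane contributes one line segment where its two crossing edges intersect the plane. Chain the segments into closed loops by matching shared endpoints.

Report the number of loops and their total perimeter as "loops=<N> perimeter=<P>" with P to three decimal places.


loops=1 perimeter=8.742

Straddling triangles (10 of 18):
  (v6,v0,v7) [++-] → (-0.0197788, -0.0072, 0)–(-0.8645, -0.0072, 0)  len=0.8447
  (v6,v7,v2) [+-+] → (-0.8645, -0.0072, 0)–(-0.0197788, -0.0072, 3.31244)  len=3.4185
  (v7,v0,v8) [-+-] → (-0.0197788, -0.0072, 0)–(-0.00415715, -0.0072, 0)  len=0.0156
  (v7,v8,v2) [--+] → (-0.00415715, -0.0072, 3.35936)–(-0.0197788, -0.0072, 3.31244)  len=0.0495
  (v8,v0,v9) [-+-] → (-0.00415715, -0.0072, 0)–(0.00126993, -0.0072, 0)  len=0.0054
  (v8,v9,v2) [--+] → (0.00126993, -0.0072, 3.36306)–(-0.00415715, -0.0072, 3.35936)  len=0.0066
  (v9,v0,v10) [-+-] → (0.00126993, -0.0072, 0)–(0.00858059, -0.0072, 0)  len=0.0073
  (v9,v10,v2) [--+] → (0.00858059, -0.0072, 3.34873)–(0.00126993, -0.0072, 3.36306)  len=0.0161
  (v10,v0,v1) [-++] → (0.00858059, -0.0072, 0)–(0.91738, -0.0072, 0)  len=0.9088
  (v10,v1,v2) [-++] → (0.91738, -0.0072, 0)–(0.00858059, -0.0072, 3.34873)  len=3.4699

Chained into 1 loop(s):
  loop 1: 10 segments, perimeter = 8.7423
Total perimeter = 8.742


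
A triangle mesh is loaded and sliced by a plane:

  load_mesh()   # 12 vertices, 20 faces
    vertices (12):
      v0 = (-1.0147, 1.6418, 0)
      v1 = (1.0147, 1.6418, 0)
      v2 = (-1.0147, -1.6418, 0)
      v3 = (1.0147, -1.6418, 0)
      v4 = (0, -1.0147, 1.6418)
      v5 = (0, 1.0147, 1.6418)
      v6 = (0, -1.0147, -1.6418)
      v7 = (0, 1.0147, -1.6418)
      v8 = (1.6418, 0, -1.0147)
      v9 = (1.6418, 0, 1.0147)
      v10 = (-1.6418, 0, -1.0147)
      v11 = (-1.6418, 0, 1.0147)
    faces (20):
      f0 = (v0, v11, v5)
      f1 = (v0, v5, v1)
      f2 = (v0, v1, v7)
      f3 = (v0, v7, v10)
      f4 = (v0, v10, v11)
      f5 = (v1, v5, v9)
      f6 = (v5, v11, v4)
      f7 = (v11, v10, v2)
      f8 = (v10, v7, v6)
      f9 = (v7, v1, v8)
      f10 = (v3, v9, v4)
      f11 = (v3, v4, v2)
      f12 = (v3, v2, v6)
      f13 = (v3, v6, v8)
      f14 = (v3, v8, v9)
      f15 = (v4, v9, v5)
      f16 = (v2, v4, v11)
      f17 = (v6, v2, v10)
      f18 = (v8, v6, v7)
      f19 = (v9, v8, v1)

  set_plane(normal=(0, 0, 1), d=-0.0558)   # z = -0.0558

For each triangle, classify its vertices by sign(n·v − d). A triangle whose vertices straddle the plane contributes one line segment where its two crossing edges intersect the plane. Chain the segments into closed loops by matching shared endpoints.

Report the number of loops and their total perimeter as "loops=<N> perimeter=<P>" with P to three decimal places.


loops=1 perimeter=10.954

Straddling triangles (10 of 20):
  (v0,v1,v7) [++-] → (0.980213, 1.62049, -0.0558)–(-0.980213, 1.62049, -0.0558)  len=1.9604
  (v0,v7,v10) [+--] → (-0.980213, 1.62049, -0.0558)–(-1.04919, 1.55151, -0.0558)  len=0.0975
  (v0,v10,v11) [+-+] → (-1.04919, 1.55151, -0.0558)–(-1.6418, 0, -0.0558)  len=1.6608
  (v11,v10,v2) [+-+] → (-1.6418, 0, -0.0558)–(-1.04919, -1.55151, -0.0558)  len=1.6608
  (v7,v1,v8) [-+-] → (0.980213, 1.62049, -0.0558)–(1.04919, 1.55151, -0.0558)  len=0.0975
  (v3,v2,v6) [++-] → (-0.980213, -1.62049, -0.0558)–(0.980213, -1.62049, -0.0558)  len=1.9604
  (v3,v6,v8) [+--] → (0.980213, -1.62049, -0.0558)–(1.04919, -1.55151, -0.0558)  len=0.0975
  (v3,v8,v9) [+-+] → (1.04919, -1.55151, -0.0558)–(1.6418, 0, -0.0558)  len=1.6608
  (v6,v2,v10) [-+-] → (-0.980213, -1.62049, -0.0558)–(-1.04919, -1.55151, -0.0558)  len=0.0975
  (v9,v8,v1) [+-+] → (1.6418, 0, -0.0558)–(1.04919, 1.55151, -0.0558)  len=1.6608

Chained into 1 loop(s):
  loop 1: 10 segments, perimeter = 10.9544
Total perimeter = 10.954


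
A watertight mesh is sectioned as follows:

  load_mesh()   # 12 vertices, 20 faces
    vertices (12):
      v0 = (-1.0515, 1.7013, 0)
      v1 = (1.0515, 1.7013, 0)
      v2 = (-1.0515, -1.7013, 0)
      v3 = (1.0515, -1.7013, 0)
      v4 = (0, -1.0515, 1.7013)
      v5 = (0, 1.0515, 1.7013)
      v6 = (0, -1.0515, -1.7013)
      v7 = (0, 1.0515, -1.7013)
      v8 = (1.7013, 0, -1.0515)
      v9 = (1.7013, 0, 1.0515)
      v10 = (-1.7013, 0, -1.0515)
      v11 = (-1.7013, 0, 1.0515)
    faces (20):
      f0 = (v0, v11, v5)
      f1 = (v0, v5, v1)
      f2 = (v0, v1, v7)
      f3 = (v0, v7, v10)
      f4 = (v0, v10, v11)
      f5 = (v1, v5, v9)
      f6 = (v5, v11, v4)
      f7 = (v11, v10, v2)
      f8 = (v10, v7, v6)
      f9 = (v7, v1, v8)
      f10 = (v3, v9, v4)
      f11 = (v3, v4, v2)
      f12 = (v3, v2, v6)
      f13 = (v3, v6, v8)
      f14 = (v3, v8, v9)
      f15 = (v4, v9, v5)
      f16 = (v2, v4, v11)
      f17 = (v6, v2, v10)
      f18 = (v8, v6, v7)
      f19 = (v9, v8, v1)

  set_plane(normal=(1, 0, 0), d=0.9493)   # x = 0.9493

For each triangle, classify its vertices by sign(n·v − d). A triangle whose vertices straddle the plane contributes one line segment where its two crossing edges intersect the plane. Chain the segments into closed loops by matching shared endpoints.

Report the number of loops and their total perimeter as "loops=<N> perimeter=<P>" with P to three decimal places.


Straddling triangles (10 of 20):
  (v0,v5,v1) [--+] → (0.9493, 1.63814, 0.165357)–(0.9493, 1.7013, 0)  len=0.1770
  (v0,v1,v7) [-+-] → (0.9493, 1.7013, 0)–(0.9493, 1.63814, -0.165357)  len=0.1770
  (v1,v5,v9) [+-+] → (0.9493, 1.63814, 0.165357)–(0.9493, 0.464779, 1.33872)  len=1.6594
  (v7,v1,v8) [-++] → (0.9493, 1.63814, -0.165357)–(0.9493, 0.464779, -1.33872)  len=1.6594
  (v3,v9,v4) [++-] → (0.9493, -0.464779, 1.33872)–(0.9493, -1.63814, 0.165357)  len=1.6594
  (v3,v4,v2) [+--] → (0.9493, -1.63814, 0.165357)–(0.9493, -1.7013, 0)  len=0.1770
  (v3,v2,v6) [+--] → (0.9493, -1.7013, 0)–(0.9493, -1.63814, -0.165357)  len=0.1770
  (v3,v6,v8) [+-+] → (0.9493, -1.63814, -0.165357)–(0.9493, -0.464779, -1.33872)  len=1.6594
  (v4,v9,v5) [-+-] → (0.9493, -0.464779, 1.33872)–(0.9493, 0.464779, 1.33872)  len=0.9296
  (v8,v6,v7) [+--] → (0.9493, -0.464779, -1.33872)–(0.9493, 0.464779, -1.33872)  len=0.9296

Chained into 1 loop(s):
  loop 1: 10 segments, perimeter = 9.2047
Total perimeter = 9.205

loops=1 perimeter=9.205


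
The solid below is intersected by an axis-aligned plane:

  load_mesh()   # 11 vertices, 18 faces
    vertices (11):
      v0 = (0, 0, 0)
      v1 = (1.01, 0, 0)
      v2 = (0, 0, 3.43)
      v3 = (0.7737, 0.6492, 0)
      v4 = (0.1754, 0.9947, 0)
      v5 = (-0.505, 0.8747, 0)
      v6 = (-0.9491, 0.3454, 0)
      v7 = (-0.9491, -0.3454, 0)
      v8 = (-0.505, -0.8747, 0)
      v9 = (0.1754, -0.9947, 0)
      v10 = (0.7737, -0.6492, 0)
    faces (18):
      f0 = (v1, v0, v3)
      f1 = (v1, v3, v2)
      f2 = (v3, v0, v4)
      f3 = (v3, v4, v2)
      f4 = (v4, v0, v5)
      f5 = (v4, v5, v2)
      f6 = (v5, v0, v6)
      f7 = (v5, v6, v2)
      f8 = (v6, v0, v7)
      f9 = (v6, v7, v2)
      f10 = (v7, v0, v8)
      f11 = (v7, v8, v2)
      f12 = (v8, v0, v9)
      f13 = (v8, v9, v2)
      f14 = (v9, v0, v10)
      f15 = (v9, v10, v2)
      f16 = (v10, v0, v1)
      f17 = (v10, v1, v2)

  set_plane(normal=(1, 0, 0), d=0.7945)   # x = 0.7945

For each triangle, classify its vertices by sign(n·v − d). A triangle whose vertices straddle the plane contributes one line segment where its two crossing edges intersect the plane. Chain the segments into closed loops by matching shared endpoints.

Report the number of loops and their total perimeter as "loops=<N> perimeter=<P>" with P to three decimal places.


loops=1 perimeter=3.067

Straddling triangles (4 of 18):
  (v1,v0,v3) [+--] → (0.7945, 0, 0)–(0.7945, 0.592055, 0)  len=0.5921
  (v1,v3,v2) [+--] → (0.7945, 0.592055, 0)–(0.7945, 0, 0.731847)  len=0.9413
  (v10,v0,v1) [--+] → (0.7945, 0, 0)–(0.7945, -0.592055, 0)  len=0.5921
  (v10,v1,v2) [-+-] → (0.7945, -0.592055, 0)–(0.7945, 0, 0.731847)  len=0.9413

Chained into 1 loop(s):
  loop 1: 4 segments, perimeter = 3.0668
Total perimeter = 3.067
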